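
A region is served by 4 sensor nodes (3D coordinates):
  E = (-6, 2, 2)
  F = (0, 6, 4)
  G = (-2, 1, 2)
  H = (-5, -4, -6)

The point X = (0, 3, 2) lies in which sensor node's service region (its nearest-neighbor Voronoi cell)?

G

Squared Euclidean distances:
|XE|² = (0−(-6))² + (3−2)² + (2−2)² = 36 + 1 + 0 = 37
|XF|² = (0−0)² + (3−6)² + (2−4)² = 0 + 9 + 4 = 13
|XG|² = (0−(-2))² + (3−1)² + (2−2)² = 4 + 4 + 0 = 8
|XH|² = (0−(-5))² + (3−(-4))² + (2−(-6))² = 25 + 49 + 64 = 138
G is nearest.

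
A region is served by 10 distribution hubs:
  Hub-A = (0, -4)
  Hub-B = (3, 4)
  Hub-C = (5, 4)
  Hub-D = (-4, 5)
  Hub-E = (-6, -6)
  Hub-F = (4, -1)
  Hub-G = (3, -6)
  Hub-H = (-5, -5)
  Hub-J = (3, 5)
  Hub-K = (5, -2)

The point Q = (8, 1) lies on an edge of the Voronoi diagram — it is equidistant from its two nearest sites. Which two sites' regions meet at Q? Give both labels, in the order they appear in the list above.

Squared distances from Q to each site:
d²(Q, Hub-A) = 64 + 25 = 89
d²(Q, Hub-B) = 25 + 9 = 34
d²(Q, Hub-C) = 9 + 9 = 18
d²(Q, Hub-D) = 144 + 16 = 160
d²(Q, Hub-E) = 196 + 49 = 245
d²(Q, Hub-F) = 16 + 4 = 20
d²(Q, Hub-G) = 25 + 49 = 74
d²(Q, Hub-H) = 169 + 36 = 205
d²(Q, Hub-J) = 25 + 16 = 41
d²(Q, Hub-K) = 9 + 9 = 18
Q is equidistant from Hub-C and Hub-K (both at squared distance 18), and every other site is strictly farther — so Q lies on the Hub-C–Hub-K Voronoi edge.

Hub-C and Hub-K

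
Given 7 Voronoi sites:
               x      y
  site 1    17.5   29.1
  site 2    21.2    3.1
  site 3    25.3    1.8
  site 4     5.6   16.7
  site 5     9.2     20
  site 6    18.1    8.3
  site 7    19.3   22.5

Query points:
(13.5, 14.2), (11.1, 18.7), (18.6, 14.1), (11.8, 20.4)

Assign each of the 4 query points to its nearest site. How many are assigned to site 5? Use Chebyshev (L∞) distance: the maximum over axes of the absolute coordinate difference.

3

(13.5, 14.2) — d to each: site 1:14.9, site 2:11.1, site 3:12.4, site 4:7.9, site 5:5.8, site 6:5.9, site 7:8.3 → nearest is site 5
(11.1, 18.7) — d to each: site 1:10.4, site 2:15.6, site 3:16.9, site 4:5.5, site 5:1.9, site 6:10.4, site 7:8.2 → nearest is site 5
(18.6, 14.1) — d to each: site 1:15, site 2:11, site 3:12.3, site 4:13, site 5:9.4, site 6:5.8, site 7:8.4 → nearest is site 6
(11.8, 20.4) — d to each: site 1:8.7, site 2:17.3, site 3:18.6, site 4:6.2, site 5:2.6, site 6:12.1, site 7:7.5 → nearest is site 5
3 of the 4 points have site 5 as nearest.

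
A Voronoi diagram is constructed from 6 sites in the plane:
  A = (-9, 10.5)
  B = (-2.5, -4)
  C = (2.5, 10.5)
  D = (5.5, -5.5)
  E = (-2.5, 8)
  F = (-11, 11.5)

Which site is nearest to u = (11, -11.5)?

D

Since √ is increasing, it suffices to compare squared distances:
|uA|² = (11−(-9))² + (-11.5−10.5)² = 400 + 484 = 884
|uB|² = (11−(-2.5))² + (-11.5−(-4))² = 182.25 + 56.25 = 238.5
|uC|² = (11−2.5)² + (-11.5−10.5)² = 72.25 + 484 = 556.25
|uD|² = (11−5.5)² + (-11.5−(-5.5))² = 30.25 + 36 = 66.25
|uE|² = (11−(-2.5))² + (-11.5−8)² = 182.25 + 380.25 = 562.5
|uF|² = (11−(-11))² + (-11.5−11.5)² = 484 + 529 = 1013
The smallest is to D, so u lies in the Voronoi region of D.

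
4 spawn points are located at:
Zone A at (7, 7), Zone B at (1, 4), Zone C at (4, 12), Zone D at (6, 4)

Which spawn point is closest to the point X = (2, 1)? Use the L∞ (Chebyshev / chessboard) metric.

Zone B

d(X, Zone A) = max(5, 6) = 6
d(X, Zone B) = max(1, 3) = 3
d(X, Zone C) = max(2, 11) = 11
d(X, Zone D) = max(4, 3) = 4
Zone B is nearest.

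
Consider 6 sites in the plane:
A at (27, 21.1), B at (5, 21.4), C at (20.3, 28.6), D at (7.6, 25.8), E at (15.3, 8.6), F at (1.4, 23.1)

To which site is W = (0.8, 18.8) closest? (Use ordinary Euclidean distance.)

F

Squared Euclidean distances:
|WA|² = 686.44 + 5.29 = 691.73
|WB|² = 17.64 + 6.76 = 24.4
|WC|² = 380.25 + 96.04 = 476.29
|WD|² = 46.24 + 49 = 95.24
|WE|² = 210.25 + 104.04 = 314.29
|WF|² = 0.36 + 18.49 = 18.85
F is nearest.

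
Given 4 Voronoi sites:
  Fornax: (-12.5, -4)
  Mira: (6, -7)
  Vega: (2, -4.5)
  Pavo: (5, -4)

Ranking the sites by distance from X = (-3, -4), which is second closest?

Squared Euclidean distances:
d²(X, Fornax) = (-3−(-12.5))² + (-4−(-4))² = 90.25 + 0 = 90.25
d²(X, Mira) = (-3−6)² + (-4−(-7))² = 81 + 9 = 90
d²(X, Vega) = (-3−2)² + (-4−(-4.5))² = 25 + 0.25 = 25.25
d²(X, Pavo) = (-3−5)² + (-4−(-4))² = 64 + 0 = 64
Sorted ascending: Vega, Pavo, Mira, … — the second-nearest is Pavo.

Pavo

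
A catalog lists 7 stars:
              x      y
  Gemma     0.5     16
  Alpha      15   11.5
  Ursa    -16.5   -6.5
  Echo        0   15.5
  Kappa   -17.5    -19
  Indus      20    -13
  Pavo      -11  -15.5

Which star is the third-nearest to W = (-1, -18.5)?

Squared Euclidean distances:
d²(W, Gemma) = (-1−0.5)² + (-18.5−16)² = 2.25 + 1190.25 = 1192.5
d²(W, Alpha) = (-1−15)² + (-18.5−11.5)² = 256 + 900 = 1156
d²(W, Ursa) = (-1−(-16.5))² + (-18.5−(-6.5))² = 240.25 + 144 = 384.25
d²(W, Echo) = (-1−0)² + (-18.5−15.5)² = 1 + 1156 = 1157
d²(W, Kappa) = (-1−(-17.5))² + (-18.5−(-19))² = 272.25 + 0.25 = 272.5
d²(W, Indus) = (-1−20)² + (-18.5−(-13))² = 441 + 30.25 = 471.25
d²(W, Pavo) = (-1−(-11))² + (-18.5−(-15.5))² = 100 + 9 = 109
Sorted ascending: Pavo, Kappa, Ursa, Indus, … — the third-nearest is Ursa.

Ursa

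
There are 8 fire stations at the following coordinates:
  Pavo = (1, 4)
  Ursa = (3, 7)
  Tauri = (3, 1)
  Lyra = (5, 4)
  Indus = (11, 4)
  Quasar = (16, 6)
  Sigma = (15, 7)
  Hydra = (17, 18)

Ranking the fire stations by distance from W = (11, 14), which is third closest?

Quasar

Compare squared distances (the ordering matches that of the actual distances):
d²(W, Pavo) = (11−1)² + (14−4)² = 100 + 100 = 200
d²(W, Ursa) = (11−3)² + (14−7)² = 64 + 49 = 113
d²(W, Tauri) = (11−3)² + (14−1)² = 64 + 169 = 233
d²(W, Lyra) = (11−5)² + (14−4)² = 36 + 100 = 136
d²(W, Indus) = (11−11)² + (14−4)² = 0 + 100 = 100
d²(W, Quasar) = (11−16)² + (14−6)² = 25 + 64 = 89
d²(W, Sigma) = (11−15)² + (14−7)² = 16 + 49 = 65
d²(W, Hydra) = (11−17)² + (14−18)² = 36 + 16 = 52
Sorted ascending: Hydra, Sigma, Quasar, Indus, … — the third-nearest is Quasar.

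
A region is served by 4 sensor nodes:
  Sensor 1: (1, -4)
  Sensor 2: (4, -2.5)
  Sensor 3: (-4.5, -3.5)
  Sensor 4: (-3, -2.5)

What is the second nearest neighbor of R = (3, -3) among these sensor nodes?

Compare squared distances (the ordering matches that of the actual distances):
d²(R, Sensor 1) = (3−1)² + (-3−(-4))² = 4 + 1 = 5
d²(R, Sensor 2) = (3−4)² + (-3−(-2.5))² = 1 + 0.25 = 1.25
d²(R, Sensor 3) = (3−(-4.5))² + (-3−(-3.5))² = 56.25 + 0.25 = 56.5
d²(R, Sensor 4) = (3−(-3))² + (-3−(-2.5))² = 36 + 0.25 = 36.25
Sorted ascending: Sensor 2, Sensor 1, Sensor 4, … — the second-nearest is Sensor 1.

Sensor 1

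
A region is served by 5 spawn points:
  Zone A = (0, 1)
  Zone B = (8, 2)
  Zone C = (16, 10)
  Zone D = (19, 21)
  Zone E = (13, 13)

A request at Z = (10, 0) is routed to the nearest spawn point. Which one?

Zone B

Compare squared distances (the ordering matches that of the actual distances):
d²(Z, Zone A) = (10−0)² + (0−1)² = 100 + 1 = 101
d²(Z, Zone B) = (10−8)² + (0−2)² = 4 + 4 = 8
d²(Z, Zone C) = (10−16)² + (0−10)² = 36 + 100 = 136
d²(Z, Zone D) = (10−19)² + (0−21)² = 81 + 441 = 522
d²(Z, Zone E) = (10−13)² + (0−13)² = 9 + 169 = 178
The smallest is to Zone B, so Z lies in the Voronoi region of Zone B.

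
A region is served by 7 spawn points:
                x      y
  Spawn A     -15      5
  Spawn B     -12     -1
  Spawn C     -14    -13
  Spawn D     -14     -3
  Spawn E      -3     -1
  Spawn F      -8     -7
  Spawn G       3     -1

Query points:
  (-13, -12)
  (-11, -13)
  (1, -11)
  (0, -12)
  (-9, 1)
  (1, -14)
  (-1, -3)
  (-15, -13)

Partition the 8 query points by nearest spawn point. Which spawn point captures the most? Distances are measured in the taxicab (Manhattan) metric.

Spawn C

(-13, -12) — d to each: Spawn A:19, Spawn B:12, Spawn C:2, Spawn D:10, Spawn E:21, Spawn F:10, Spawn G:27 → nearest is Spawn C
(-11, -13) — d to each: Spawn A:22, Spawn B:13, Spawn C:3, Spawn D:13, Spawn E:20, Spawn F:9, Spawn G:26 → nearest is Spawn C
(1, -11) — d to each: Spawn A:32, Spawn B:23, Spawn C:17, Spawn D:23, Spawn E:14, Spawn F:13, Spawn G:12 → nearest is Spawn G
(0, -12) — d to each: Spawn A:32, Spawn B:23, Spawn C:15, Spawn D:23, Spawn E:14, Spawn F:13, Spawn G:14 → nearest is Spawn F
(-9, 1) — d to each: Spawn A:10, Spawn B:5, Spawn C:19, Spawn D:9, Spawn E:8, Spawn F:9, Spawn G:14 → nearest is Spawn B
(1, -14) — d to each: Spawn A:35, Spawn B:26, Spawn C:16, Spawn D:26, Spawn E:17, Spawn F:16, Spawn G:15 → nearest is Spawn G
(-1, -3) — d to each: Spawn A:22, Spawn B:13, Spawn C:23, Spawn D:13, Spawn E:4, Spawn F:11, Spawn G:6 → nearest is Spawn E
(-15, -13) — d to each: Spawn A:18, Spawn B:15, Spawn C:1, Spawn D:11, Spawn E:24, Spawn F:13, Spawn G:30 → nearest is Spawn C
Tally — Spawn B:1, Spawn C:3, Spawn E:1, Spawn F:1, Spawn G:2. Spawn C captures the most (3).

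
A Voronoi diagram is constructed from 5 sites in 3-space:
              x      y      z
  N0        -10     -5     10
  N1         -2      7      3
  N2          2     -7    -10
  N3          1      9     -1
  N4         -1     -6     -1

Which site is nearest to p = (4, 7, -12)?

Compare squared distances (the ordering matches that of the actual distances):
|pN0|² = 196 + 144 + 484 = 824
|pN1|² = 36 + 0 + 225 = 261
|pN2|² = 4 + 196 + 4 = 204
|pN3|² = 9 + 4 + 121 = 134
|pN4|² = 25 + 169 + 121 = 315
N3 is nearest.

N3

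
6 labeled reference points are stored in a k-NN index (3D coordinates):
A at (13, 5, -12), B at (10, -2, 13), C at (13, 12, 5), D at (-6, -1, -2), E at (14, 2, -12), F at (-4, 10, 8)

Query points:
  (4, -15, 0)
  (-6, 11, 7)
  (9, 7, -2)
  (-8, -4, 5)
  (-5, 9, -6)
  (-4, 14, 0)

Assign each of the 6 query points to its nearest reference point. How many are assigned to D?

(4, -15, 0) — d² to each: A:625, B:374, C:835, D:300, E:533, F:753 → nearest is D
(-6, 11, 7) — d² to each: A:758, B:461, C:366, D:225, E:842, F:6 → nearest is F
(9, 7, -2) — d² to each: A:120, B:307, C:90, D:289, E:150, F:278 → nearest is C
(-8, -4, 5) — d² to each: A:811, B:392, C:697, D:62, E:809, F:221 → nearest is D
(-5, 9, -6) — d² to each: A:376, B:707, C:454, D:117, E:446, F:198 → nearest is D
(-4, 14, 0) — d² to each: A:514, B:621, C:318, D:233, E:612, F:80 → nearest is F
3 of the 6 points have D as nearest.

3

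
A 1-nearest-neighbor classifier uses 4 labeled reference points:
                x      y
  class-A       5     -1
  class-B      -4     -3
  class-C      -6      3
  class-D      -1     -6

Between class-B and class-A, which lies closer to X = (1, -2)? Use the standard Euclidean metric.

Compare squared distances:
d²(X, class-B) = (1−(-4))² + (-2−(-3))² = 25 + 1 = 26
d²(X, class-A) = (1−5)² + (-2−(-1))² = 16 + 1 = 17
26 > 17, so class-A is closer.

class-A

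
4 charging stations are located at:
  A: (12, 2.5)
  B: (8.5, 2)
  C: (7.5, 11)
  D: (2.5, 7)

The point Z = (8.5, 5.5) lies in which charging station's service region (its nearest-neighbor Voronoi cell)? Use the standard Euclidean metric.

B

Since √ is increasing, it suffices to compare squared distances:
|ZA|² = (8.5−12)² + (5.5−2.5)² = 12.25 + 9 = 21.25
|ZB|² = (8.5−8.5)² + (5.5−2)² = 0 + 12.25 = 12.25
|ZC|² = (8.5−7.5)² + (5.5−11)² = 1 + 30.25 = 31.25
|ZD|² = (8.5−2.5)² + (5.5−7)² = 36 + 2.25 = 38.25
The smallest is to B, so Z lies in the Voronoi region of B.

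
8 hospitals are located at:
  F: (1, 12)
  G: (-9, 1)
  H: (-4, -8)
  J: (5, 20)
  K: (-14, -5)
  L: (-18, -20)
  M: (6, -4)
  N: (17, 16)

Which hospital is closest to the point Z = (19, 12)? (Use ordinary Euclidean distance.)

N

Since √ is increasing, it suffices to compare squared distances:
|ZF|² = (19−1)² + (12−12)² = 324 + 0 = 324
|ZG|² = (19−(-9))² + (12−1)² = 784 + 121 = 905
|ZH|² = (19−(-4))² + (12−(-8))² = 529 + 400 = 929
|ZJ|² = (19−5)² + (12−20)² = 196 + 64 = 260
|ZK|² = (19−(-14))² + (12−(-5))² = 1089 + 289 = 1378
|ZL|² = (19−(-18))² + (12−(-20))² = 1369 + 1024 = 2393
|ZM|² = (19−6)² + (12−(-4))² = 169 + 256 = 425
|ZN|² = (19−17)² + (12−16)² = 4 + 16 = 20
Minimum is at N.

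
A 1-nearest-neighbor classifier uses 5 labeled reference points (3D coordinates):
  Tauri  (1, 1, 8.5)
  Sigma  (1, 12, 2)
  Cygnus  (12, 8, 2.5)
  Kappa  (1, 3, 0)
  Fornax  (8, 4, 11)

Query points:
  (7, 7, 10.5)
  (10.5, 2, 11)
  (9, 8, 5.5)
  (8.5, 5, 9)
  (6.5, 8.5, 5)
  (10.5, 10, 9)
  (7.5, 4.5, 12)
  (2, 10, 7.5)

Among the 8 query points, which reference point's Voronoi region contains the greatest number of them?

(7, 7, 10.5) — d² to each: Tauri:76, Sigma:133.25, Cygnus:90, Kappa:162.25, Fornax:10.25 → nearest is Fornax
(10.5, 2, 11) — d² to each: Tauri:97.5, Sigma:271.25, Cygnus:110.5, Kappa:212.25, Fornax:10.25 → nearest is Fornax
(9, 8, 5.5) — d² to each: Tauri:122, Sigma:92.25, Cygnus:18, Kappa:119.25, Fornax:47.25 → nearest is Cygnus
(8.5, 5, 9) — d² to each: Tauri:72.5, Sigma:154.25, Cygnus:63.5, Kappa:141.25, Fornax:5.25 → nearest is Fornax
(6.5, 8.5, 5) — d² to each: Tauri:98.75, Sigma:51.5, Cygnus:36.75, Kappa:85.5, Fornax:58.5 → nearest is Cygnus
(10.5, 10, 9) — d² to each: Tauri:171.5, Sigma:143.25, Cygnus:48.5, Kappa:220.25, Fornax:46.25 → nearest is Fornax
(7.5, 4.5, 12) — d² to each: Tauri:66.75, Sigma:198.5, Cygnus:122.75, Kappa:188.5, Fornax:1.5 → nearest is Fornax
(2, 10, 7.5) — d² to each: Tauri:83, Sigma:35.25, Cygnus:129, Kappa:106.25, Fornax:84.25 → nearest is Sigma
Tally — Sigma:1, Cygnus:2, Fornax:5. Fornax captures the most (5).

Fornax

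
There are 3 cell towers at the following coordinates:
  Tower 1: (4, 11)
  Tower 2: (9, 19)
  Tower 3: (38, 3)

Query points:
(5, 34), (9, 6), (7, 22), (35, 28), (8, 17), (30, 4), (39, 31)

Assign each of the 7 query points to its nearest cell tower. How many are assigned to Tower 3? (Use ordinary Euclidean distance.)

(5, 34) — d² to each: Tower 1:530, Tower 2:241, Tower 3:2050 → nearest is Tower 2
(9, 6) — d² to each: Tower 1:50, Tower 2:169, Tower 3:850 → nearest is Tower 1
(7, 22) — d² to each: Tower 1:130, Tower 2:13, Tower 3:1322 → nearest is Tower 2
(35, 28) — d² to each: Tower 1:1250, Tower 2:757, Tower 3:634 → nearest is Tower 3
(8, 17) — d² to each: Tower 1:52, Tower 2:5, Tower 3:1096 → nearest is Tower 2
(30, 4) — d² to each: Tower 1:725, Tower 2:666, Tower 3:65 → nearest is Tower 3
(39, 31) — d² to each: Tower 1:1625, Tower 2:1044, Tower 3:785 → nearest is Tower 3
3 of the 7 points have Tower 3 as nearest.

3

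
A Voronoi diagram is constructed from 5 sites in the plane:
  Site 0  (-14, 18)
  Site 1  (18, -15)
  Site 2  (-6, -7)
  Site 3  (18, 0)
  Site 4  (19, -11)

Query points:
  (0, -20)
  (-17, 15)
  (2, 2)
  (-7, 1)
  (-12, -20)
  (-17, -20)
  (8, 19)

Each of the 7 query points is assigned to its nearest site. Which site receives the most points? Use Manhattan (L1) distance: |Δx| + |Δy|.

(0, -20) — d to each: Site 0:52, Site 1:23, Site 2:19, Site 3:38, Site 4:28 → nearest is Site 2
(-17, 15) — d to each: Site 0:6, Site 1:65, Site 2:33, Site 3:50, Site 4:62 → nearest is Site 0
(2, 2) — d to each: Site 0:32, Site 1:33, Site 2:17, Site 3:18, Site 4:30 → nearest is Site 2
(-7, 1) — d to each: Site 0:24, Site 1:41, Site 2:9, Site 3:26, Site 4:38 → nearest is Site 2
(-12, -20) — d to each: Site 0:40, Site 1:35, Site 2:19, Site 3:50, Site 4:40 → nearest is Site 2
(-17, -20) — d to each: Site 0:41, Site 1:40, Site 2:24, Site 3:55, Site 4:45 → nearest is Site 2
(8, 19) — d to each: Site 0:23, Site 1:44, Site 2:40, Site 3:29, Site 4:41 → nearest is Site 0
Tally — Site 0:2, Site 2:5. Site 2 captures the most (5).

Site 2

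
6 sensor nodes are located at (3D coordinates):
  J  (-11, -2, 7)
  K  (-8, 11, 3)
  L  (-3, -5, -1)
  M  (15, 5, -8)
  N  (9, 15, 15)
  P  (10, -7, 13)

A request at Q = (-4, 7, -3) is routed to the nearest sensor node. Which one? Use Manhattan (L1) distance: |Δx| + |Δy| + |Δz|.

K

d(Q,J) = |-4−(-11)| + |7−(-2)| + |-3−7| = 7 + 9 + 10 = 26
d(Q,K) = |-4−(-8)| + |7−11| + |-3−3| = 4 + 4 + 6 = 14
d(Q,L) = |-4−(-3)| + |7−(-5)| + |-3−(-1)| = 1 + 12 + 2 = 15
d(Q,M) = |-4−15| + |7−5| + |-3−(-8)| = 19 + 2 + 5 = 26
d(Q,N) = |-4−9| + |7−15| + |-3−15| = 13 + 8 + 18 = 39
d(Q,P) = |-4−10| + |7−(-7)| + |-3−13| = 14 + 14 + 16 = 44
K is nearest.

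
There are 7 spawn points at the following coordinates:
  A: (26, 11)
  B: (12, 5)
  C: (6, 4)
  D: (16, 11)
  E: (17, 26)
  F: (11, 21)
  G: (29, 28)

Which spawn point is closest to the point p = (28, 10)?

A

Since √ is increasing, it suffices to compare squared distances:
|pA|² = (28−26)² + (10−11)² = 4 + 1 = 5
|pB|² = (28−12)² + (10−5)² = 256 + 25 = 281
|pC|² = (28−6)² + (10−4)² = 484 + 36 = 520
|pD|² = (28−16)² + (10−11)² = 144 + 1 = 145
|pE|² = (28−17)² + (10−26)² = 121 + 256 = 377
|pF|² = (28−11)² + (10−21)² = 289 + 121 = 410
|pG|² = (28−29)² + (10−28)² = 1 + 324 = 325
A is nearest.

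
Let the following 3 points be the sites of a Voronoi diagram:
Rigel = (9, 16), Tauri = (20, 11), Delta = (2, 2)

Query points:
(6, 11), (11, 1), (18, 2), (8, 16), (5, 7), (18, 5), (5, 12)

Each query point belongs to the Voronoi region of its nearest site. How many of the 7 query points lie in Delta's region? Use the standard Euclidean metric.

2

(6, 11) — d² to each: Rigel:34, Tauri:196, Delta:97 → nearest is Rigel
(11, 1) — d² to each: Rigel:229, Tauri:181, Delta:82 → nearest is Delta
(18, 2) — d² to each: Rigel:277, Tauri:85, Delta:256 → nearest is Tauri
(8, 16) — d² to each: Rigel:1, Tauri:169, Delta:232 → nearest is Rigel
(5, 7) — d² to each: Rigel:97, Tauri:241, Delta:34 → nearest is Delta
(18, 5) — d² to each: Rigel:202, Tauri:40, Delta:265 → nearest is Tauri
(5, 12) — d² to each: Rigel:32, Tauri:226, Delta:109 → nearest is Rigel
2 of the 7 points have Delta as nearest.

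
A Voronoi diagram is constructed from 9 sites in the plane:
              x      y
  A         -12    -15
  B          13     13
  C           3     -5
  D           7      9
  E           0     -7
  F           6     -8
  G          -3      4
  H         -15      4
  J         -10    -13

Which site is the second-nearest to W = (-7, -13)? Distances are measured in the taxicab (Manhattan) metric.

d(W,A) = |-7−(-12)| + |-13−(-15)| = 5 + 2 = 7
d(W,B) = |-7−13| + |-13−13| = 20 + 26 = 46
d(W,C) = |-7−3| + |-13−(-5)| = 10 + 8 = 18
d(W,D) = |-7−7| + |-13−9| = 14 + 22 = 36
d(W,E) = |-7−0| + |-13−(-7)| = 7 + 6 = 13
d(W,F) = |-7−6| + |-13−(-8)| = 13 + 5 = 18
d(W,G) = |-7−(-3)| + |-13−4| = 4 + 17 = 21
d(W,H) = |-7−(-15)| + |-13−4| = 8 + 17 = 25
d(W,J) = |-7−(-10)| + |-13−(-13)| = 3 + 0 = 3
Sorted ascending: J, A, E, … — the second-nearest is A.

A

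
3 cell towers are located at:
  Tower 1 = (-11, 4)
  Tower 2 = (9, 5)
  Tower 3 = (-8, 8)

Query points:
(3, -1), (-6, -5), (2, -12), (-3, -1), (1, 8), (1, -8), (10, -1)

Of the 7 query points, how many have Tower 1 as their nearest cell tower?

(3, -1) — d² to each: Tower 1:221, Tower 2:72, Tower 3:202 → nearest is Tower 2
(-6, -5) — d² to each: Tower 1:106, Tower 2:325, Tower 3:173 → nearest is Tower 1
(2, -12) — d² to each: Tower 1:425, Tower 2:338, Tower 3:500 → nearest is Tower 2
(-3, -1) — d² to each: Tower 1:89, Tower 2:180, Tower 3:106 → nearest is Tower 1
(1, 8) — d² to each: Tower 1:160, Tower 2:73, Tower 3:81 → nearest is Tower 2
(1, -8) — d² to each: Tower 1:288, Tower 2:233, Tower 3:337 → nearest is Tower 2
(10, -1) — d² to each: Tower 1:466, Tower 2:37, Tower 3:405 → nearest is Tower 2
2 of the 7 points have Tower 1 as nearest.

2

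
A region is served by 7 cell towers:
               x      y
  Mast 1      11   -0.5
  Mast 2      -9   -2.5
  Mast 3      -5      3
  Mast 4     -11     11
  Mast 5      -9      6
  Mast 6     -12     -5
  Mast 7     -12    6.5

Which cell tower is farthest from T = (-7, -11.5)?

Since √ is increasing, it suffices to compare squared distances:
d²(T, Mast 1) = (-7−11)² + (-11.5−(-0.5))² = 324 + 121 = 445
d²(T, Mast 2) = (-7−(-9))² + (-11.5−(-2.5))² = 4 + 81 = 85
d²(T, Mast 3) = (-7−(-5))² + (-11.5−3)² = 4 + 210.25 = 214.25
d²(T, Mast 4) = (-7−(-11))² + (-11.5−11)² = 16 + 506.25 = 522.25
d²(T, Mast 5) = (-7−(-9))² + (-11.5−6)² = 4 + 306.25 = 310.25
d²(T, Mast 6) = (-7−(-12))² + (-11.5−(-5))² = 25 + 42.25 = 67.25
d²(T, Mast 7) = (-7−(-12))² + (-11.5−6.5)² = 25 + 324 = 349
The largest is to Mast 4.

Mast 4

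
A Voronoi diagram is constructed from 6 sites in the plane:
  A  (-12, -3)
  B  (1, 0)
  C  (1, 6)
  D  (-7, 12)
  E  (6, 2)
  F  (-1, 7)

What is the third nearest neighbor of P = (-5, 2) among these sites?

C

Compare squared distances (the ordering matches that of the actual distances):
|PA|² = (-5−(-12))² + (2−(-3))² = 49 + 25 = 74
|PB|² = (-5−1)² + (2−0)² = 36 + 4 = 40
|PC|² = (-5−1)² + (2−6)² = 36 + 16 = 52
|PD|² = (-5−(-7))² + (2−12)² = 4 + 100 = 104
|PE|² = (-5−6)² + (2−2)² = 121 + 0 = 121
|PF|² = (-5−(-1))² + (2−7)² = 16 + 25 = 41
Sorted ascending: B, F, C, A, … — the third-nearest is C.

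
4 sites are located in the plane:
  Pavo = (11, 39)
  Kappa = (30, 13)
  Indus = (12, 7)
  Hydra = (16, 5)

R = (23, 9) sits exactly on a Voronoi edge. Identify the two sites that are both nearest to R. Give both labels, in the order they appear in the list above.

Squared distances from R to each site:
d²(R, Pavo) = (23−11)² + (9−39)² = 144 + 900 = 1044
d²(R, Kappa) = (23−30)² + (9−13)² = 49 + 16 = 65
d²(R, Indus) = (23−12)² + (9−7)² = 121 + 4 = 125
d²(R, Hydra) = (23−16)² + (9−5)² = 49 + 16 = 65
R is equidistant from Kappa and Hydra (both at squared distance 65), and every other site is strictly farther — so R lies on the Kappa–Hydra Voronoi edge.

Kappa and Hydra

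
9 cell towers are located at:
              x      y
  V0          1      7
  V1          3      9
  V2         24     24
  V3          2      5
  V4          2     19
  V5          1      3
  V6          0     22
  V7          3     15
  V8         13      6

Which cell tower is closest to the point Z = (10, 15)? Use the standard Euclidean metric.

Since √ is increasing, it suffices to compare squared distances:
|ZV0|² = 81 + 64 = 145
|ZV1|² = 49 + 36 = 85
|ZV2|² = 196 + 81 = 277
|ZV3|² = 64 + 100 = 164
|ZV4|² = 64 + 16 = 80
|ZV5|² = 81 + 144 = 225
|ZV6|² = 100 + 49 = 149
|ZV7|² = 49 + 0 = 49
|ZV8|² = 9 + 81 = 90
Minimum is at V7.

V7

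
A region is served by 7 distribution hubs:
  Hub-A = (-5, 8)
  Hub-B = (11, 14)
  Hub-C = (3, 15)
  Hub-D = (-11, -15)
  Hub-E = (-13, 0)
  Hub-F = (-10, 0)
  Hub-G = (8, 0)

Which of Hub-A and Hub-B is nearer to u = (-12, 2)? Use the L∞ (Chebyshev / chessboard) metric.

d(u, Hub-A) = max(7, 6) = 7
d(u, Hub-B) = max(23, 12) = 23
7 < 23, so Hub-A is closer.

Hub-A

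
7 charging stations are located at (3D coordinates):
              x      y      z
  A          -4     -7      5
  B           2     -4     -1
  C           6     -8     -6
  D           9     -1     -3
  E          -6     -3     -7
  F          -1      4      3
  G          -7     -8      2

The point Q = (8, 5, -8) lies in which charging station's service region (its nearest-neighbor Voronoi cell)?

D

Compare squared distances (the ordering matches that of the actual distances):
|QA|² = (8−(-4))² + (5−(-7))² + (-8−5)² = 144 + 144 + 169 = 457
|QB|² = (8−2)² + (5−(-4))² + (-8−(-1))² = 36 + 81 + 49 = 166
|QC|² = (8−6)² + (5−(-8))² + (-8−(-6))² = 4 + 169 + 4 = 177
|QD|² = (8−9)² + (5−(-1))² + (-8−(-3))² = 1 + 36 + 25 = 62
|QE|² = (8−(-6))² + (5−(-3))² + (-8−(-7))² = 196 + 64 + 1 = 261
|QF|² = (8−(-1))² + (5−4)² + (-8−3)² = 81 + 1 + 121 = 203
|QG|² = (8−(-7))² + (5−(-8))² + (-8−2)² = 225 + 169 + 100 = 494
D is nearest.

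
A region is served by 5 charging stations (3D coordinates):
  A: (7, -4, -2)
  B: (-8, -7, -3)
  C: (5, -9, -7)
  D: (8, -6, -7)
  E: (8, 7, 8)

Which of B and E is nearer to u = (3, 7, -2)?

Compare squared distances:
|uB|² = (3−(-8))² + (7−(-7))² + (-2−(-3))² = 121 + 196 + 1 = 318
|uE|² = (3−8)² + (7−7)² + (-2−8)² = 25 + 0 + 100 = 125
318 > 125, so E is closer.

E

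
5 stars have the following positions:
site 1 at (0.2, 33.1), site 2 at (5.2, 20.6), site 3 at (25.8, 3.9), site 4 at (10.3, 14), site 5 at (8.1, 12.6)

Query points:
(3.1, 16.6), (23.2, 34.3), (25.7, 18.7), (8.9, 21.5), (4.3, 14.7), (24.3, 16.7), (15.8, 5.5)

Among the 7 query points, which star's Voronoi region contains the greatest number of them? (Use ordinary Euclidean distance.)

(3.1, 16.6) — d² to each: site 1:280.66, site 2:20.41, site 3:676.58, site 4:58.6, site 5:41 → nearest is site 2
(23.2, 34.3) — d² to each: site 1:530.44, site 2:511.69, site 3:930.92, site 4:578.5, site 5:698.9 → nearest is site 2
(25.7, 18.7) — d² to each: site 1:857.61, site 2:423.86, site 3:219.05, site 4:259.25, site 5:346.97 → nearest is site 3
(8.9, 21.5) — d² to each: site 1:210.25, site 2:14.5, site 3:595.37, site 4:58.21, site 5:79.85 → nearest is site 2
(4.3, 14.7) — d² to each: site 1:355.37, site 2:35.62, site 3:578.89, site 4:36.49, site 5:18.85 → nearest is site 5
(24.3, 16.7) — d² to each: site 1:849.77, site 2:380.02, site 3:166.09, site 4:203.29, site 5:279.25 → nearest is site 3
(15.8, 5.5) — d² to each: site 1:1005.12, site 2:340.37, site 3:102.56, site 4:102.5, site 5:109.7 → nearest is site 4
Tally — site 2:3, site 3:2, site 4:1, site 5:1. site 2 captures the most (3).

site 2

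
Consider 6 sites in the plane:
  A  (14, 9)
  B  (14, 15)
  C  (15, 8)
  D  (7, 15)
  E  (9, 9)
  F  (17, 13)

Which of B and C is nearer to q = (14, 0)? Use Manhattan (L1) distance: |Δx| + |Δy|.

C

d(q,B) = |14−14| + |0−15| = 0 + 15 = 15
d(q,C) = |14−15| + |0−8| = 1 + 8 = 9
15 > 9, so C is closer.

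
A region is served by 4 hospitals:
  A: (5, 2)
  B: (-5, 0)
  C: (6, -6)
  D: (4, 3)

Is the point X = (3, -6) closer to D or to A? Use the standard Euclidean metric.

A

Compare squared distances:
|XD|² = (3−4)² + (-6−3)² = 1 + 81 = 82
|XA|² = (3−5)² + (-6−2)² = 4 + 64 = 68
82 > 68, so A is closer.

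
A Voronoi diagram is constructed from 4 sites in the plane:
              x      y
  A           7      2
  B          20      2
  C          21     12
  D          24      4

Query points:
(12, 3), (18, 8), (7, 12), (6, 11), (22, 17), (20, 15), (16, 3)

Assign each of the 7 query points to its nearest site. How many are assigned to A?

3

(12, 3) — d² to each: A:26, B:65, C:162, D:145 → nearest is A
(18, 8) — d² to each: A:157, B:40, C:25, D:52 → nearest is C
(7, 12) — d² to each: A:100, B:269, C:196, D:353 → nearest is A
(6, 11) — d² to each: A:82, B:277, C:226, D:373 → nearest is A
(22, 17) — d² to each: A:450, B:229, C:26, D:173 → nearest is C
(20, 15) — d² to each: A:338, B:169, C:10, D:137 → nearest is C
(16, 3) — d² to each: A:82, B:17, C:106, D:65 → nearest is B
3 of the 7 points have A as nearest.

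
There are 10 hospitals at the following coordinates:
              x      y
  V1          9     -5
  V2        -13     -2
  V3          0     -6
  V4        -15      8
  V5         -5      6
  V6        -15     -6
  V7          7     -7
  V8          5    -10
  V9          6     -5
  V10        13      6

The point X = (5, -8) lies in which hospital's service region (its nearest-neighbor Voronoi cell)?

V8

Squared Euclidean distances:
|XV1|² = (5−9)² + (-8−(-5))² = 16 + 9 = 25
|XV2|² = (5−(-13))² + (-8−(-2))² = 324 + 36 = 360
|XV3|² = (5−0)² + (-8−(-6))² = 25 + 4 = 29
|XV4|² = (5−(-15))² + (-8−8)² = 400 + 256 = 656
|XV5|² = (5−(-5))² + (-8−6)² = 100 + 196 = 296
|XV6|² = (5−(-15))² + (-8−(-6))² = 400 + 4 = 404
|XV7|² = (5−7)² + (-8−(-7))² = 4 + 1 = 5
|XV8|² = (5−5)² + (-8−(-10))² = 0 + 4 = 4
|XV9|² = (5−6)² + (-8−(-5))² = 1 + 9 = 10
d²(X, V10) = (5−13)² + (-8−6)² = 64 + 196 = 260
Minimum is at V8.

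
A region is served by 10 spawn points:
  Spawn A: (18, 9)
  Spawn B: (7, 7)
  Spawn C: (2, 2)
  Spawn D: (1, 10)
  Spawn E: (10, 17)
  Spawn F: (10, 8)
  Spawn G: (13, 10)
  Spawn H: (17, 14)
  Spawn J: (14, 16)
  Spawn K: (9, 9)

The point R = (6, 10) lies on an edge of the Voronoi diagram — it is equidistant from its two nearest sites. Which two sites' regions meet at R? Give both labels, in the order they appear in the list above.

Squared distances from R to each site:
d²(R, Spawn A) = (6−18)² + (10−9)² = 144 + 1 = 145
d²(R, Spawn B) = (6−7)² + (10−7)² = 1 + 9 = 10
d²(R, Spawn C) = (6−2)² + (10−2)² = 16 + 64 = 80
d²(R, Spawn D) = (6−1)² + (10−10)² = 25 + 0 = 25
d²(R, Spawn E) = (6−10)² + (10−17)² = 16 + 49 = 65
d²(R, Spawn F) = (6−10)² + (10−8)² = 16 + 4 = 20
d²(R, Spawn G) = (6−13)² + (10−10)² = 49 + 0 = 49
d²(R, Spawn H) = (6−17)² + (10−14)² = 121 + 16 = 137
d²(R, Spawn J) = (6−14)² + (10−16)² = 64 + 36 = 100
d²(R, Spawn K) = (6−9)² + (10−9)² = 9 + 1 = 10
R is equidistant from Spawn B and Spawn K (both at squared distance 10), and every other site is strictly farther — so R lies on the Spawn B–Spawn K Voronoi edge.

Spawn B and Spawn K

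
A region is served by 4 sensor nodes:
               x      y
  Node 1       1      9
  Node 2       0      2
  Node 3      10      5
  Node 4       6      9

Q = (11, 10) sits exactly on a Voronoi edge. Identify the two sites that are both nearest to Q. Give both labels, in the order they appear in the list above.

Node 3 and Node 4

Squared distances from Q to each site:
d²(Q, Node 1) = (11−1)² + (10−9)² = 100 + 1 = 101
d²(Q, Node 2) = (11−0)² + (10−2)² = 121 + 64 = 185
d²(Q, Node 3) = (11−10)² + (10−5)² = 1 + 25 = 26
d²(Q, Node 4) = (11−6)² + (10−9)² = 25 + 1 = 26
Q is equidistant from Node 3 and Node 4 (both at squared distance 26), and every other site is strictly farther — so Q lies on the Node 3–Node 4 Voronoi edge.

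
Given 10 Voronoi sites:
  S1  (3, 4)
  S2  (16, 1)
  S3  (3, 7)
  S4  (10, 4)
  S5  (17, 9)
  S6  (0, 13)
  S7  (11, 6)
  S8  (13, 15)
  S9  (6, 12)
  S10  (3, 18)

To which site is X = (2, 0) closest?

S1

Compare squared distances (the ordering matches that of the actual distances):
|XS1|² = (2−3)² + (0−4)² = 1 + 16 = 17
|XS2|² = (2−16)² + (0−1)² = 196 + 1 = 197
|XS3|² = (2−3)² + (0−7)² = 1 + 49 = 50
|XS4|² = (2−10)² + (0−4)² = 64 + 16 = 80
|XS5|² = (2−17)² + (0−9)² = 225 + 81 = 306
|XS6|² = (2−0)² + (0−13)² = 4 + 169 = 173
|XS7|² = (2−11)² + (0−6)² = 81 + 36 = 117
|XS8|² = (2−13)² + (0−15)² = 121 + 225 = 346
|XS9|² = (2−6)² + (0−12)² = 16 + 144 = 160
d²(X, S10) = (2−3)² + (0−18)² = 1 + 324 = 325
Minimum is at S1.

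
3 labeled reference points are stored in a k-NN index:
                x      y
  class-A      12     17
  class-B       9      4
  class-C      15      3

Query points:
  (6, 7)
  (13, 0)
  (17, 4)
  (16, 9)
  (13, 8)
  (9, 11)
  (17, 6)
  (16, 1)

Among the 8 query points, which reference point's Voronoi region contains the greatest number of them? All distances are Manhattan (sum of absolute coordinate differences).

class-C

(6, 7) — d to each: class-A:16, class-B:6, class-C:13 → nearest is class-B
(13, 0) — d to each: class-A:18, class-B:8, class-C:5 → nearest is class-C
(17, 4) — d to each: class-A:18, class-B:8, class-C:3 → nearest is class-C
(16, 9) — d to each: class-A:12, class-B:12, class-C:7 → nearest is class-C
(13, 8) — d to each: class-A:10, class-B:8, class-C:7 → nearest is class-C
(9, 11) — d to each: class-A:9, class-B:7, class-C:14 → nearest is class-B
(17, 6) — d to each: class-A:16, class-B:10, class-C:5 → nearest is class-C
(16, 1) — d to each: class-A:20, class-B:10, class-C:3 → nearest is class-C
Tally — class-B:2, class-C:6. class-C captures the most (6).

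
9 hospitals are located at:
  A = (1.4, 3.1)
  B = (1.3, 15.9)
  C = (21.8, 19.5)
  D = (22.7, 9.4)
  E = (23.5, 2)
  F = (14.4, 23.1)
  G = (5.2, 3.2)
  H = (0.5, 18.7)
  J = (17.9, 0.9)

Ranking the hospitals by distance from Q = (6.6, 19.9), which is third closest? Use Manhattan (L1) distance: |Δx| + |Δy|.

d(Q,A) = 5.2 + 16.8 = 22
d(Q,B) = 5.3 + 4 = 9.3
d(Q,C) = 15.2 + 0.4 = 15.6
d(Q,D) = 16.1 + 10.5 = 26.6
d(Q,E) = 16.9 + 17.9 = 34.8
d(Q,F) = 7.8 + 3.2 = 11
d(Q,G) = 1.4 + 16.7 = 18.1
d(Q,H) = 6.1 + 1.2 = 7.3
d(Q,J) = 11.3 + 19 = 30.3
Sorted ascending: H, B, F, C, … — the third-nearest is F.

F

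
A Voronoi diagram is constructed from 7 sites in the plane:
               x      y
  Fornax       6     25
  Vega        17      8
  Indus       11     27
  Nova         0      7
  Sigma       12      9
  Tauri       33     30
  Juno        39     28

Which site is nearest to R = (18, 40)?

Compare squared distances (the ordering matches that of the actual distances):
d²(R, Fornax) = (18−6)² + (40−25)² = 144 + 225 = 369
d²(R, Vega) = (18−17)² + (40−8)² = 1 + 1024 = 1025
d²(R, Indus) = (18−11)² + (40−27)² = 49 + 169 = 218
d²(R, Nova) = (18−0)² + (40−7)² = 324 + 1089 = 1413
d²(R, Sigma) = (18−12)² + (40−9)² = 36 + 961 = 997
d²(R, Tauri) = (18−33)² + (40−30)² = 225 + 100 = 325
d²(R, Juno) = (18−39)² + (40−28)² = 441 + 144 = 585
The smallest is to Indus, so R lies in the Voronoi region of Indus.

Indus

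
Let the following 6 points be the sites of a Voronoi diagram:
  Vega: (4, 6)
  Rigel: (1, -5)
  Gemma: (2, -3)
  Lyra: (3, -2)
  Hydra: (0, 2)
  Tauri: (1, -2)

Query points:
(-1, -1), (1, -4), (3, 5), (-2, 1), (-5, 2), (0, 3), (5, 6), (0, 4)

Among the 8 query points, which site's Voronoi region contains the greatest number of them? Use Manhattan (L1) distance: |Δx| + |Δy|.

(-1, -1) — d to each: Vega:12, Rigel:6, Gemma:5, Lyra:5, Hydra:4, Tauri:3 → nearest is Tauri
(1, -4) — d to each: Vega:13, Rigel:1, Gemma:2, Lyra:4, Hydra:7, Tauri:2 → nearest is Rigel
(3, 5) — d to each: Vega:2, Rigel:12, Gemma:9, Lyra:7, Hydra:6, Tauri:9 → nearest is Vega
(-2, 1) — d to each: Vega:11, Rigel:9, Gemma:8, Lyra:8, Hydra:3, Tauri:6 → nearest is Hydra
(-5, 2) — d to each: Vega:13, Rigel:13, Gemma:12, Lyra:12, Hydra:5, Tauri:10 → nearest is Hydra
(0, 3) — d to each: Vega:7, Rigel:9, Gemma:8, Lyra:8, Hydra:1, Tauri:6 → nearest is Hydra
(5, 6) — d to each: Vega:1, Rigel:15, Gemma:12, Lyra:10, Hydra:9, Tauri:12 → nearest is Vega
(0, 4) — d to each: Vega:6, Rigel:10, Gemma:9, Lyra:9, Hydra:2, Tauri:7 → nearest is Hydra
Tally — Vega:2, Rigel:1, Hydra:4, Tauri:1. Hydra captures the most (4).

Hydra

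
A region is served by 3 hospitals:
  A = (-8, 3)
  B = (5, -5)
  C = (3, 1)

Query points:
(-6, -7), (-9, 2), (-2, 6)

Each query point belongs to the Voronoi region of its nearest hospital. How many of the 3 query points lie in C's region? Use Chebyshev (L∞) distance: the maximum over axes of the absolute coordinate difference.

(-6, -7) — d to each: A:10, B:11, C:9 → nearest is C
(-9, 2) — d to each: A:1, B:14, C:12 → nearest is A
(-2, 6) — d to each: A:6, B:11, C:5 → nearest is C
2 of the 3 points have C as nearest.

2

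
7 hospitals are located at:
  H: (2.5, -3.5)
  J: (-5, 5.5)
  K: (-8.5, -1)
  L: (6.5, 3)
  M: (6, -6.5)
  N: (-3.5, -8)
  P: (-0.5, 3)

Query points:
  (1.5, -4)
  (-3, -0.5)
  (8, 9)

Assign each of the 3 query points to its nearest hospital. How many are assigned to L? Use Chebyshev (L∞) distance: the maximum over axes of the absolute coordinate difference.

1

(1.5, -4) — d to each: H:1, J:9.5, K:10, L:7, M:4.5, N:5, P:7 → nearest is H
(-3, -0.5) — d to each: H:5.5, J:6, K:5.5, L:9.5, M:9, N:7.5, P:3.5 → nearest is P
(8, 9) — d to each: H:12.5, J:13, K:16.5, L:6, M:15.5, N:17, P:8.5 → nearest is L
1 of the 3 points has L as nearest.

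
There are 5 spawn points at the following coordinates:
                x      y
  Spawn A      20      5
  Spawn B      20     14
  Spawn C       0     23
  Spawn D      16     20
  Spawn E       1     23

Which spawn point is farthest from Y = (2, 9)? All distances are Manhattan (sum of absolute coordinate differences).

d(Y, Spawn A) = |2−20| + |9−5| = 18 + 4 = 22
d(Y, Spawn B) = |2−20| + |9−14| = 18 + 5 = 23
d(Y, Spawn C) = |2−0| + |9−23| = 2 + 14 = 16
d(Y, Spawn D) = |2−16| + |9−20| = 14 + 11 = 25
d(Y, Spawn E) = |2−1| + |9−23| = 1 + 14 = 15
The largest is to Spawn D.

Spawn D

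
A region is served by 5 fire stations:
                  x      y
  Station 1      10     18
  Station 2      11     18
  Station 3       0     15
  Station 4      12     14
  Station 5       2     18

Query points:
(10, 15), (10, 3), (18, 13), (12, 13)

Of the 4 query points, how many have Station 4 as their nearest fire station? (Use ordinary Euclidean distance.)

4

(10, 15) — d² to each: Station 1:9, Station 2:10, Station 3:100, Station 4:5, Station 5:73 → nearest is Station 4
(10, 3) — d² to each: Station 1:225, Station 2:226, Station 3:244, Station 4:125, Station 5:289 → nearest is Station 4
(18, 13) — d² to each: Station 1:89, Station 2:74, Station 3:328, Station 4:37, Station 5:281 → nearest is Station 4
(12, 13) — d² to each: Station 1:29, Station 2:26, Station 3:148, Station 4:1, Station 5:125 → nearest is Station 4
4 of the 4 points have Station 4 as nearest.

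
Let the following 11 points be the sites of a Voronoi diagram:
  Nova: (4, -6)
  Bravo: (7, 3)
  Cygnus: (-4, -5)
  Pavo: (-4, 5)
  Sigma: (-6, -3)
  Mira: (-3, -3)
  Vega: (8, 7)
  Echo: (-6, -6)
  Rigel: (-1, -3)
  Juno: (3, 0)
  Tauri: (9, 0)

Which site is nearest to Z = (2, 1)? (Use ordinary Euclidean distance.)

Since √ is increasing, it suffices to compare squared distances:
d²(Z, Nova) = (2−4)² + (1−(-6))² = 4 + 49 = 53
d²(Z, Bravo) = (2−7)² + (1−3)² = 25 + 4 = 29
d²(Z, Cygnus) = (2−(-4))² + (1−(-5))² = 36 + 36 = 72
d²(Z, Pavo) = (2−(-4))² + (1−5)² = 36 + 16 = 52
d²(Z, Sigma) = (2−(-6))² + (1−(-3))² = 64 + 16 = 80
d²(Z, Mira) = (2−(-3))² + (1−(-3))² = 25 + 16 = 41
d²(Z, Vega) = (2−8)² + (1−7)² = 36 + 36 = 72
d²(Z, Echo) = (2−(-6))² + (1−(-6))² = 64 + 49 = 113
d²(Z, Rigel) = (2−(-1))² + (1−(-3))² = 9 + 16 = 25
d²(Z, Juno) = (2−3)² + (1−0)² = 1 + 1 = 2
d²(Z, Tauri) = (2−9)² + (1−0)² = 49 + 1 = 50
The smallest is to Juno, so Z lies in the Voronoi region of Juno.

Juno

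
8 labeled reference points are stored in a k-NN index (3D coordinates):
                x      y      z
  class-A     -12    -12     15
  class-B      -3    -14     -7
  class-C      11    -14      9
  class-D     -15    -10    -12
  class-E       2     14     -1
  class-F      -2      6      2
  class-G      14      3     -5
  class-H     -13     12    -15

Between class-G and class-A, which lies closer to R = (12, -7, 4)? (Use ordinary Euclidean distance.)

class-G

Compare squared distances:
d²(R, class-G) = (12−14)² + (-7−3)² + (4−(-5))² = 4 + 100 + 81 = 185
d²(R, class-A) = (12−(-12))² + (-7−(-12))² + (4−15)² = 576 + 25 + 121 = 722
185 < 722, so class-G is closer.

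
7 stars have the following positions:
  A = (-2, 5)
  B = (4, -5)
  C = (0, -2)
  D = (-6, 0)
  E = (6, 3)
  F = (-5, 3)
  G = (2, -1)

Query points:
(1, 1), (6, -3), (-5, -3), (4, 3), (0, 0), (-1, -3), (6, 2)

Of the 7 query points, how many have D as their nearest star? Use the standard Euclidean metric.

1

(1, 1) — d² to each: A:25, B:45, C:10, D:50, E:29, F:40, G:5 → nearest is G
(6, -3) — d² to each: A:128, B:8, C:37, D:153, E:36, F:157, G:20 → nearest is B
(-5, -3) — d² to each: A:73, B:85, C:26, D:10, E:157, F:36, G:53 → nearest is D
(4, 3) — d² to each: A:40, B:64, C:41, D:109, E:4, F:81, G:20 → nearest is E
(0, 0) — d² to each: A:29, B:41, C:4, D:36, E:45, F:34, G:5 → nearest is C
(-1, -3) — d² to each: A:65, B:29, C:2, D:34, E:85, F:52, G:13 → nearest is C
(6, 2) — d² to each: A:73, B:53, C:52, D:148, E:1, F:122, G:25 → nearest is E
1 of the 7 points has D as nearest.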